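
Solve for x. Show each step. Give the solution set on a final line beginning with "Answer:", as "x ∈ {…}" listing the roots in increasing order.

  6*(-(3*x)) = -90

Step 1. [6*(-(3*x)) = -90] 6·(inner) — divide through by 6. So div: -(3*x) = -15.
Step 2. [-(3*x) = -15] LHS negated; negate both sides. So neg: 3*x = 15.
Step 3. [3*x = 15] leading coefficient 3: divide by 3 ⇒ div: x = 5.

Answer: x ∈ {5}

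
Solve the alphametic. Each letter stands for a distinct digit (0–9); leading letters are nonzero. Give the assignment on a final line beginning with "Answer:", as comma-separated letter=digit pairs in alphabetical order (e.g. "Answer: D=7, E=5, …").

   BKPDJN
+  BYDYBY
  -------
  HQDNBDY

Step 1. [col 1: N + Y ≡ Y (mod 10)] column 1: given nothing yet, carry-in 0, and all letters distinct, none taken yet, N+Y≡Y (mod 10) forces N=0, so N=0.
Step 2. [col 1: N + Y ≡ Y (mod 10)] Y=2 is one option consistent with column 1 (N + Y ≡ Y (mod 10), carry-in 0) — take it. So Y=2.
Step 3. [H] adding two 6-digit numbers gives at most 6+1 digits, and here it does — H is that final carry and must be 1, so H=1.
Step 4. [col 2: J + B ≡ D (mod 10)] column 2 (J + B ≡ D (mod 10), carry-in 0) doesn't pin B yet; pick B=9 and continue. So B=9.
Step 5. [col 2: J + B ≡ D (mod 10)] no forcing yet in column 2 (carry-in 0); D=6 is free and consistent — try it ⇒ D=6.
Step 6. [col 2: J + B ≡ D (mod 10)] column 2: given B=9, D=6, carry-in 0, and digits 0,1,2,6,9 already taken and all letters distinct, J+B≡D (mod 10) forces J=7, so J=7.
Step 7. [col 4: P + D ≡ N (mod 10)] column 4 reads P+D+carry(0)=N with D=6, N=0; with digits 0,1,2,6,7,9 already taken and all letters distinct, the only value for P is 4 ⇒ P=4.
Step 8. [col 5: K + Y ≡ D (mod 10)] column 5 reads K+Y+carry(1)=D with Y=2, D=6; with digits 0,1,2,4,6,7,9 already taken and all letters distinct, the only value for K is 3 ⇒ K=3.
Step 9. [col 6: B + B ≡ Q (mod 10)] in column 6 we have B+B≡Q with carry-in 0; given B=9 and digits 0,1,2,3,4,6,7,9 already taken and all letters distinct, that pins Q to 8 ⇒ Q=8.

Answer: B=9, D=6, H=1, J=7, K=3, N=0, P=4, Q=8, Y=2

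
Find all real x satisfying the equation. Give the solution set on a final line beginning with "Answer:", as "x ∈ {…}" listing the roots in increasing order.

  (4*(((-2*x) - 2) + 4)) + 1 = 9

Step 1. [(4*(((-2*x) - 2) + 4)) + 1 = 9] peel the +1: subtract 1 from each side ⇒ sub: 4*(((-2*x) - 2) + 4) = 8.
Step 2. [4*(((-2*x) - 2) + 4) = 8] divide by the outer 4. So div: ((-2*x) - 2) + 4 = 2.
Step 3. [((-2*x) - 2) + 4 = 2] peel the +4: subtract 4 from each side ⇒ sub: (-2*x) - 2 = -2.
Step 4. [(-2*x) - 2 = -2] -2 divides every term; factor it out ⇒ factor: x + 1 = 1.
Step 5. [x + 1 = 1] 1 comes off first (subtract 1) ⇒ sub: x = 0.

Answer: x ∈ {0}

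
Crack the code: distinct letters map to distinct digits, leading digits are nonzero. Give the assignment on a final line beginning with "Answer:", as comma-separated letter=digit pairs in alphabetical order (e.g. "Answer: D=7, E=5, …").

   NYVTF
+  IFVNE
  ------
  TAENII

Step 1. [col 1: F + E ≡ I (mod 10)] no forcing yet in column 1 (carry-in 0); I=5 is free and consistent — try it, so I=5.
Step 2. [col 1: F + E ≡ I (mod 10)] F=3 is one option consistent with column 1 (F + E ≡ I (mod 10), carry-in 0) — take it, so F=3.
Step 3. [col 1: F + E ≡ I (mod 10)] column 1 reads F+E+carry(0)=I with F=3, I=5; with digits 3,5 already taken and all letters distinct, the only value for E is 2, so E=2.
Step 4. [col 2: T + N ≡ I (mod 10)] several values work for N in column 2 (T + N ≡ I (mod 10), carry-in 0); try N=4. So N=4.
Step 5. [col 2: T + N ≡ I (mod 10)] column 2: given N=4, I=5, carry-in 0, and digits 2,3,4,5 already taken and all letters distinct, T+N≡I (mod 10) forces T=1. So T=1.
Step 6. [col 3: V + V ≡ N (mod 10)] in column 3 we have V+V≡N with carry-in 0; given N=4 and digits 1,2,3,4,5 already taken and all letters distinct, that pins V to 7 ⇒ V=7.
Step 7. [col 4: Y + F ≡ E (mod 10)] in column 4 we have Y+F≡E with carry-in 1; given F=3, E=2 and digits 1,2,3,4,5,7 already taken and all letters distinct, that pins Y to 8 ⇒ Y=8.
Step 8. [col 5: N + I ≡ A (mod 10)] in column 5 we have N+I≡A with carry-in 1; given N=4, I=5 and digits 1,2,3,4,5,7,8 already taken and all letters distinct, that pins A to 0, so A=0.

Answer: A=0, E=2, F=3, I=5, N=4, T=1, V=7, Y=8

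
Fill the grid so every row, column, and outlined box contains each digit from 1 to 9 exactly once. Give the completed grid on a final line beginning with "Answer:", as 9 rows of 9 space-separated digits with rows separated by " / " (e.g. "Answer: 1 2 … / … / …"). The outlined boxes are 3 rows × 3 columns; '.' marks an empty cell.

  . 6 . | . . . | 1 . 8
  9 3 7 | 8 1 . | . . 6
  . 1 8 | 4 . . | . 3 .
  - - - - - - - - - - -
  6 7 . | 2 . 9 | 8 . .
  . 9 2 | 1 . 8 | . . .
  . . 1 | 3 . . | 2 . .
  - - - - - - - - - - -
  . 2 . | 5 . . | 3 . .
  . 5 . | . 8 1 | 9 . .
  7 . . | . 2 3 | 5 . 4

Step 1. [r6c2∈{4,8}] col 2 places 4 nowhere but r6c2. So r6c2=4.
Step 2. [r9c8∈{1,6,8}] across row 9, 1 lands solely at r9c8. So r9c8=1.
Step 3. [r7c9∈{7}] only 7 remains possible at r7c9. So r7c9=7.
Step 4. [r5c7∈{4,6,7}] across col 7, 6 lands solely at r5c7 ⇒ r5c7=6.
Step 5. [r7c6∈{4,6}] in col 6, 4 fits only at r7c6, so r7c6=4.
Step 6. [r1c5∈{3,5,7,9}] row 1 places 3 nowhere but r1c5, so r1c5=3.
Step 7. [r3c7∈{7}] r3c7's peers cover all but 7 ⇒ r3c7=7.
Step 8. [r4c9∈{1,3,5}] row 4 places 1 nowhere but r4c9 ⇒ r4c9=1.
Step 9. [r4c3∈{3,5}] across row 4, 3 lands solely at r4c3 ⇒ r4c3=3.
Step 10. [r5c1∈{5}] r5c1's peers cover all but 5 ⇒ r5c1=5.
Step 11. [r1c3∈{4,5}] r1c3 is the only open cell in col 3 admitting 5 ⇒ r1c3=5.
Step 12. [r1c1∈{2,4}] across box 1, 4 lands solely at r1c1. So r1c1=4.
Step 13. [r3c1∈{2}] r3c1's peers cover all but 2. So r3c1=2.
Step 14. [r7c8∈{6,8}] in col 8, 8 fits only at r7c8 ⇒ r7c8=8.
Step 15. [r8c8∈{2,6}] across col 8, 6 lands solely at r8c8, so r8c8=6.
Step 16. [r9c4∈{6,9}] across col 4, 6 lands solely at r9c4, so r9c4=6.
Step 17. [r1c4∈{7,9}] r1c4 is the only open cell in col 4 admitting 9, so r1c4=9.
Step 18. [r6c8∈{5,7,9}] r6c8 is the only open cell in col 8 admitting 9 ⇒ r6c8=9.
Step 19. [r6c9∈{5}] only 5 remains possible at r6c9 ⇒ r6c9=5.
Step 20. [r2c8∈{2,4,5}] r2c8 is the only open cell in col 8 admitting 5 ⇒ r2c8=5.
Step 21. [r4c8∈{4}] nothing but 4 survives at r4c8, so r4c8=4.
Step 22. [r3c6∈{5,6}] across col 6, 5 lands solely at r3c6, so r3c6=5.
Step 23. [r6c6∈{6,7}] r6c6 is the only open cell in col 6 admitting 6. So r6c6=6.
Step 24. [r1c6∈{2,7}] in row 1, 7 fits only at r1c6, so r1c6=7.
Step 25. [r7c3∈{6,9}] across row 7, 6 lands solely at r7c3. So r7c3=6.
Step 26. [r6c5∈{7}] only 7 remains possible at r6c5, so r6c5=7.
Step 27. [r7c5∈{9}] nothing but 9 survives at r7c5 ⇒ r7c5=9.
Step 28. [r2c7∈{4}] r2c7 is down to just 4. So r2c7=4.
Step 29. [r8c9∈{2}] r8c9's peers cover all but 2, so r8c9=2.
Step 30. [r3c9∈{9}] r3c9 has the single candidate 9, so r3c9=9.
Step 31. [r6c1∈{8}] r6c1 is down to just 8. So r6c1=8.
Step 32. [r1c8∈{2}] r1c8's peers cover all but 2, so r1c8=2.
Step 33. [r5c9∈{3}] r5c9 has the single candidate 3. So r5c9=3.
Step 34. [r2c6∈{2}] nothing but 2 survives at r2c6, so r2c6=2.
Step 35. [r3c5∈{6}] r3c5's peers cover all but 6. So r3c5=6.
Step 36. [r8c1∈{3}] only 3 remains possible at r8c1. So r8c1=3.
Step 37. [r9c3∈{9}] r9c3 has the single candidate 9. So r9c3=9.
Step 38. [r5c8∈{7}] r5c8's peers cover all but 7. So r5c8=7.
Step 39. [r8c3∈{4}] r8c3 is down to just 4, so r8c3=4.
Step 40. [r8c4∈{7}] r8c4's peers cover all but 7. So r8c4=7.
Step 41. [r5c5∈{4}] only 4 remains possible at r5c5, so r5c5=4.
Step 42. [r9c2∈{8}] r9c2 is down to just 8, so r9c2=8.
Step 43. [r4c5∈{5}] nothing but 5 survives at r4c5. So r4c5=5.
Step 44. [r7c1∈{1}] only 1 remains possible at r7c1. So r7c1=1.

Answer: 4 6 5 9 3 7 1 2 8 / 9 3 7 8 1 2 4 5 6 / 2 1 8 4 6 5 7 3 9 / 6 7 3 2 5 9 8 4 1 / 5 9 2 1 4 8 6 7 3 / 8 4 1 3 7 6 2 9 5 / 1 2 6 5 9 4 3 8 7 / 3 5 4 7 8 1 9 6 2 / 7 8 9 6 2 3 5 1 4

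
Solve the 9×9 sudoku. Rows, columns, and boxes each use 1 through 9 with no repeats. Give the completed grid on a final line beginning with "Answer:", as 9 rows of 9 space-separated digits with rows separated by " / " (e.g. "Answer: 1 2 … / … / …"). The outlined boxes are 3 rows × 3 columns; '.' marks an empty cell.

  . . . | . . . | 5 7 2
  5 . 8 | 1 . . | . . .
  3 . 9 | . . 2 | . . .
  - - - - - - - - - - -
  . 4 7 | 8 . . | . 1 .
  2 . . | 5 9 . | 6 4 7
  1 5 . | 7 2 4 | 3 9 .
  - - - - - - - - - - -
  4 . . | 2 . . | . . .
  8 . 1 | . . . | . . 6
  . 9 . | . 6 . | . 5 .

Step 1. [r7c5∈{1,3,5,7,8}] in col 5, 1 fits only at r7c5 ⇒ r7c5=1.
Step 2. [r1c1∈{6}] only 6 remains possible at r1c1. So r1c1=6.
Step 3. [r4c5∈{3}] r4c5's peers cover all but 3, so r4c5=3.
Step 4. [r3c5∈{4,5,7,8}] row 3 places 5 nowhere but r3c5, so r3c5=5.
Step 5. [r8c8∈{2,3}] across col 8, 2 lands solely at r8c8, so r8c8=2.
Step 6. [r3c2∈{1,7}] across row 3, 7 lands solely at r3c2. So r3c2=7.
Step 7. [r8c2∈{3}] r8c2 is down to just 3 ⇒ r8c2=3.
Step 8. [r8c6∈{5,7,9}] in row 8, 5 fits only at r8c6. So r8c6=5.
Step 9. [r3c4∈{4,6}] col 4 places 6 nowhere but r3c4. So r3c4=6.
Step 10. [r6c9∈{8}] r6c9's peers cover all but 8 ⇒ r6c9=8.
Step 11. [r9c1∈{7}] only 7 remains possible at r9c1 ⇒ r9c1=7.
Step 12. [r1c5∈{4,8}] across col 5, 8 lands solely at r1c5 ⇒ r1c5=8.
Step 13. [r3c8∈{8}] only 8 remains possible at r3c8. So r3c8=8.
Step 14. [r7c8∈{3}] r7c8 has the single candidate 3. So r7c8=3.
Step 15. [r7c9∈{9}] nothing but 9 survives at r7c9. So r7c9=9.
Step 16. [r2c7∈{4,9}] r2c7 is the only open cell in col 7 admitting 9, so r2c7=9.
Step 17. [r2c9∈{3,4}] r2c9 is the only open cell in col 9 admitting 3. So r2c9=3.
Step 18. [r2c5∈{4,7}] across row 2, 4 lands solely at r2c5 ⇒ r2c5=4.
Step 19. [r8c5∈{7}] nothing but 7 survives at r8c5. So r8c5=7.
Step 20. [r8c7∈{4}] nothing but 4 survives at r8c7. So r8c7=4.
Step 21. [r9c9∈{1}] r9c9's peers cover all but 1 ⇒ r9c9=1.
Step 22. [r1c6∈{3,9}] in col 6, 9 fits only at r1c6 ⇒ r1c6=9.
Step 23. [r7c6∈{8}] r7c6 is down to just 8. So r7c6=8.
Step 24. [r7c3∈{5,6}] r7c3 is the only open cell in row 7 admitting 5. So r7c3=5.
Step 25. [r9c4∈{3,4}] in row 9, 4 fits only at r9c4. So r9c4=4.
Step 26. [r1c3∈{4}] r1c3's peers cover all but 4 ⇒ r1c3=4.
Step 27. [r5c6∈{1}] nothing but 1 survives at r5c6 ⇒ r5c6=1.
Step 28. [r4c9∈{5}] only 5 remains possible at r4c9, so r4c9=5.
Step 29. [r9c6∈{3}] nothing but 3 survives at r9c6, so r9c6=3.
Step 30. [r7c7∈{7}] r7c7 is down to just 7, so r7c7=7.
Step 31. [r7c2∈{6}] nothing but 6 survives at r7c2, so r7c2=6.
Step 32. [r3c7∈{1}] r3c7 has the single candidate 1, so r3c7=1.
Step 33. [r1c4∈{3}] r1c4 has the single candidate 3 ⇒ r1c4=3.
Step 34. [r9c3∈{2}] r9c3 has the single candidate 2, so r9c3=2.
Step 35. [r5c2∈{8}] r5c2 has the single candidate 8, so r5c2=8.
Step 36. [r3c9∈{4}] r3c9's peers cover all but 4 ⇒ r3c9=4.
Step 37. [r8c4∈{9}] r8c4's peers cover all but 9 ⇒ r8c4=9.
Step 38. [r5c3∈{3}] r5c3 is down to just 3. So r5c3=3.
Step 39. [r4c7∈{2}] r4c7 is down to just 2. So r4c7=2.
Step 40. [r2c6∈{7}] only 7 remains possible at r2c6. So r2c6=7.
Step 41. [r2c8∈{6}] only 6 remains possible at r2c8 ⇒ r2c8=6.
Step 42. [r9c7∈{8}] r9c7's peers cover all but 8, so r9c7=8.
Step 43. [r4c6∈{6}] nothing but 6 survives at r4c6, so r4c6=6.
Step 44. [r6c3∈{6}] r6c3's peers cover all but 6. So r6c3=6.
Step 45. [r1c2∈{1}] r1c2 is down to just 1 ⇒ r1c2=1.
Step 46. [r2c2∈{2}] only 2 remains possible at r2c2. So r2c2=2.
Step 47. [r4c1∈{9}] r4c1's peers cover all but 9 ⇒ r4c1=9.

Answer: 6 1 4 3 8 9 5 7 2 / 5 2 8 1 4 7 9 6 3 / 3 7 9 6 5 2 1 8 4 / 9 4 7 8 3 6 2 1 5 / 2 8 3 5 9 1 6 4 7 / 1 5 6 7 2 4 3 9 8 / 4 6 5 2 1 8 7 3 9 / 8 3 1 9 7 5 4 2 6 / 7 9 2 4 6 3 8 5 1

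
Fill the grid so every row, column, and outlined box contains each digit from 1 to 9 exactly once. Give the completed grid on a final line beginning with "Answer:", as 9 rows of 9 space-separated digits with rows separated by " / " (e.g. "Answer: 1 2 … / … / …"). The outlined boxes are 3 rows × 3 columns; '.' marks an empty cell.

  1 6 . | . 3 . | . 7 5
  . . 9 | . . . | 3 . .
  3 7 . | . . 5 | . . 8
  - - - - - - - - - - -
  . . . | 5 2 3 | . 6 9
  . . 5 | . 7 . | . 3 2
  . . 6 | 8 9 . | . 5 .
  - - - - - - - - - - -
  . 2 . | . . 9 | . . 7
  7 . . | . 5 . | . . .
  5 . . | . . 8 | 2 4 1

Step 1. [r9c5∈{6}] r9c5's peers cover all but 6. So r9c5=6.
Step 2. [r1c3∈{2,4,8}] row 1 places 8 nowhere but r1c3. So r1c3=8.
Step 3. [r6c9∈{4}] r6c9 is down to just 4 ⇒ r6c9=4.
Step 4. [r6c6∈{1}] nothing but 1 survives at r6c6 ⇒ r6c6=1.
Step 5. [r9c3∈{3}] nothing but 3 survives at r9c3, so r9c3=3.
Step 6. [r7c8∈{8}] nothing but 8 survives at r7c8 ⇒ r7c8=8.
Step 7. [r8c2∈{1,4,8,9}] r8c2 is the only open cell in row 8 admitting 8, so r8c2=8.
Step 8. [r3c3∈{2,4}] across col 3, 2 lands solely at r3c3. So r3c3=2.
Step 9. [r2c1∈{4}] only 4 remains possible at r2c1 ⇒ r2c1=4.
Step 10. [r2c9∈{6}] r2c9 is down to just 6. So r2c9=6.
Step 11. [r3c4∈{1,4,6,9}] in row 3, 6 fits only at r3c4. So r3c4=6.
Step 12. [r5c4∈{4}] only 4 remains possible at r5c4. So r5c4=4.
Step 13. [r2c8∈{1,2}] 2 has one home in col 8: r2c8. So r2c8=2.
Step 14. [r4c3∈{1,4,7}] 7 has one home in col 3: r4c3 ⇒ r4c3=7.
Step 15. [r3c8∈{1,9}] col 8 places 1 nowhere but r3c8 ⇒ r3c8=1.
Step 16. [r3c7∈{4,9}] across row 3, 9 lands solely at r3c7, so r3c7=9.
Step 17. [r3c5∈{4}] r3c5 has the single candidate 4, so r3c5=4.
Step 18. [r7c5∈{1}] nothing but 1 survives at r7c5. So r7c5=1.
Step 19. [r1c6∈{2}] nothing but 2 survives at r1c6 ⇒ r1c6=2.
Step 20. [r4c1∈{8}] r4c1's peers cover all but 8 ⇒ r4c1=8.
Step 21. [r4c7∈{1}] r4c7's peers cover all but 1 ⇒ r4c7=1.
Step 22. [r7c3∈{4}] only 4 remains possible at r7c3, so r7c3=4.
Step 23. [r2c4∈{1,7}] 1 has one home in row 2: r2c4 ⇒ r2c4=1.
Step 24. [r8c7∈{6}] r8c7 is down to just 6 ⇒ r8c7=6.
Step 25. [r5c2∈{1,9}] across row 5, 1 lands solely at r5c2, so r5c2=1.
Step 26. [r8c9∈{3}] nothing but 3 survives at r8c9, so r8c9=3.
Step 27. [r5c7∈{8}] r5c7's peers cover all but 8, so r5c7=8.
Step 28. [r5c1∈{9}] nothing but 9 survives at r5c1 ⇒ r5c1=9.
Step 29. [r8c3∈{1}] only 1 remains possible at r8c3, so r8c3=1.
Step 30. [r7c7∈{5}] only 5 remains possible at r7c7. So r7c7=5.
Step 31. [r5c6∈{6}] r5c6's peers cover all but 6, so r5c6=6.
Step 32. [r8c8∈{9}] r8c8 has the single candidate 9 ⇒ r8c8=9.
Step 33. [r1c4∈{9}] nothing but 9 survives at r1c4. So r1c4=9.
Step 34. [r1c7∈{4}] only 4 remains possible at r1c7, so r1c7=4.
Step 35. [r6c1∈{2}] only 2 remains possible at r6c1 ⇒ r6c1=2.
Step 36. [r6c2∈{3}] only 3 remains possible at r6c2 ⇒ r6c2=3.
Step 37. [r6c7∈{7}] r6c7 is down to just 7. So r6c7=7.
Step 38. [r9c4∈{7}] r9c4 is down to just 7, so r9c4=7.
Step 39. [r7c4∈{3}] only 3 remains possible at r7c4, so r7c4=3.
Step 40. [r8c6∈{4}] nothing but 4 survives at r8c6, so r8c6=4.
Step 41. [r2c5∈{8}] nothing but 8 survives at r2c5, so r2c5=8.
Step 42. [r2c6∈{7}] only 7 remains possible at r2c6, so r2c6=7.
Step 43. [r8c4∈{2}] only 2 remains possible at r8c4. So r8c4=2.
Step 44. [r7c1∈{6}] only 6 remains possible at r7c1 ⇒ r7c1=6.
Step 45. [r2c2∈{5}] r2c2's peers cover all but 5 ⇒ r2c2=5.
Step 46. [r9c2∈{9}] r9c2 has the single candidate 9, so r9c2=9.
Step 47. [r4c2∈{4}] r4c2 is down to just 4 ⇒ r4c2=4.

Answer: 1 6 8 9 3 2 4 7 5 / 4 5 9 1 8 7 3 2 6 / 3 7 2 6 4 5 9 1 8 / 8 4 7 5 2 3 1 6 9 / 9 1 5 4 7 6 8 3 2 / 2 3 6 8 9 1 7 5 4 / 6 2 4 3 1 9 5 8 7 / 7 8 1 2 5 4 6 9 3 / 5 9 3 7 6 8 2 4 1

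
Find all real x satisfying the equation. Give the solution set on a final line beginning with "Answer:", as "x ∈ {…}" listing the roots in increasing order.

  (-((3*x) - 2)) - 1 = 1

Step 1. [(-((3*x) - 2)) - 1 = 1] the outer -1 inverts by adding 1, so sub: -((3*x) - 2) = 2.
Step 2. [-((3*x) - 2) = 2] LHS negated; negate both sides. So neg: (3*x) - 2 = -2.
Step 3. [(3*x) - 2 = -2] 2 comes off first (add 2). So sub: 3*x = 0.
Step 4. [3*x = 0] 3 out front; divide by 3. So div: x = 0.

Answer: x ∈ {0}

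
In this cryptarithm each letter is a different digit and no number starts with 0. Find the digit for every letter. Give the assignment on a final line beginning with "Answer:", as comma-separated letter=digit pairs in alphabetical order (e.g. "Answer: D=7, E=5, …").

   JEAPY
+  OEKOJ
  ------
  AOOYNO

Step 1. [col 1: Y + J ≡ O (mod 10)] no forcing yet in column 1 (carry-in 0); Y=7 is free and consistent — try it, so Y=7.
Step 2. [col 1: Y + J ≡ O (mod 10)] several values work for J in column 1 (Y + J ≡ O (mod 10), carry-in 0); try J=9. So J=9.
Step 3. [col 1: Y + J ≡ O (mod 10)] column 1: given Y=7, J=9, carry-in 0, and digits 7,9 already taken and all letters distinct, Y+J≡O (mod 10) forces O=6, so O=6.
Step 4. [A] adding two 5-digit numbers gives at most 5+1 digits, and here it does — A is that final carry and must be 1 ⇒ A=1.
Step 5. [col 2: P + O ≡ N (mod 10)] several values work for P in column 2 (P + O ≡ N (mod 10), carry-in 1); try P=3, so P=3.
Step 6. [col 2: P + O ≡ N (mod 10)] column 2: given P=3, O=6, carry-in 1, and digits 1,3,6,7,9 already taken and all letters distinct, P+O≡N (mod 10) forces N=0, so N=0.
Step 7. [col 3: A + K ≡ Y (mod 10)] from column 3 (A=1, Y=7, carry-in 1, digits 0,1,3,6,7,9 already taken and all letters distinct): K must equal 5 ⇒ K=5.
Step 8. [col 4: E + E ≡ O (mod 10)] in column 4 we have E+E≡O with carry-in 0; given O=6 and digits 0,1,3,5,6,7,9 already taken and all letters distinct, that pins E to 8. So E=8.

Answer: A=1, E=8, J=9, K=5, N=0, O=6, P=3, Y=7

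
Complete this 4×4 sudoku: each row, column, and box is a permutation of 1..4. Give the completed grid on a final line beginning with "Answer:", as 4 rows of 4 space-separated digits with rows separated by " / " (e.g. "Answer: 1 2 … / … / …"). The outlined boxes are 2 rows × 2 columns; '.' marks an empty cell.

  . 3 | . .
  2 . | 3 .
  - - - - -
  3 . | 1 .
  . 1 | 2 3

Step 1. [r3c4∈{4}] only 4 remains possible at r3c4 ⇒ r3c4=4.
Step 2. [r1c1∈{1,4}] r1c1 is the only open cell in col 1 admitting 1. So r1c1=1.
Step 3. [r1c3∈{4}] r1c3 is down to just 4 ⇒ r1c3=4.
Step 4. [r4c1∈{4}] r4c1 has the single candidate 4. So r4c1=4.
Step 5. [r2c2∈{4}] r2c2 has the single candidate 4 ⇒ r2c2=4.
Step 6. [r3c2∈{2}] nothing but 2 survives at r3c2 ⇒ r3c2=2.
Step 7. [r2c4∈{1}] only 1 remains possible at r2c4 ⇒ r2c4=1.
Step 8. [r1c4∈{2}] r1c4's peers cover all but 2. So r1c4=2.

Answer: 1 3 4 2 / 2 4 3 1 / 3 2 1 4 / 4 1 2 3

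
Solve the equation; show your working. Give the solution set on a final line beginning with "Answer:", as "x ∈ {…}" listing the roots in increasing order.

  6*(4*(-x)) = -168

Step 1. [6*(4*(-x)) = -168] leading coefficient 6: divide by 6, so div: 4*(-x) = -28.
Step 2. [4*(-x) = -28] 4 out front; divide by 4 ⇒ div: -x = -7.
Step 3. [-x = -7] flip signs both sides. So neg: x = 7.

Answer: x ∈ {7}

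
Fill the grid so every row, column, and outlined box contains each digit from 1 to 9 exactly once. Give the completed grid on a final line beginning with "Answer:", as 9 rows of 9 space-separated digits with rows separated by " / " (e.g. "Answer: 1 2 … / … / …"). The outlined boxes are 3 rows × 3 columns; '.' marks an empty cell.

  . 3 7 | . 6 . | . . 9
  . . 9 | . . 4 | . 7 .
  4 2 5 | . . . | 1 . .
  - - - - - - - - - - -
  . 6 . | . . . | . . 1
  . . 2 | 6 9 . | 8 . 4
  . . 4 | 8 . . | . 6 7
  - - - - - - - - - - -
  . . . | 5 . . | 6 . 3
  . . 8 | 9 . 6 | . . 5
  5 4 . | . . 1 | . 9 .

Step 1. [r4c3∈{3}] nothing but 3 survives at r4c3. So r4c3=3.
Step 2. [r6c5∈{1,2,3,5}] r6c5 is the only open cell in box 5 admitting 1 ⇒ r6c5=1.
Step 3. [r2c2∈{1,8}] in col 2, 8 fits only at r2c2, so r2c2=8.
Step 4. [r1c1∈{1}] nothing but 1 survives at r1c1 ⇒ r1c1=1.
Step 5. [r1c4∈{2}] r1c4's peers cover all but 2, so r1c4=2.
Step 6. [r5c1∈{7}] only 7 remains possible at r5c1 ⇒ r5c1=7.
Step 7. [r6c1∈{9}] r6c1 has the single candidate 9 ⇒ r6c1=9.
Step 8. [r7c1∈{2}] r7c1's peers cover all but 2, so r7c1=2.
Step 9. [r7c3∈{1}] only 1 remains possible at r7c3. So r7c3=1.
Step 10. [r8c2∈{7}] r8c2's peers cover all but 7, so r8c2=7.
Step 11. [r3c6∈{3,7,8,9}] across row 3, 9 lands solely at r3c6, so r3c6=9.
Step 12. [r9c7∈{2,7}] r9c7 is the only open cell in col 7 admitting 7, so r9c7=7.
Step 13. [r9c4∈{3}] nothing but 3 survives at r9c4, so r9c4=3.
Step 14. [r6c2∈{5}] only 5 remains possible at r6c2 ⇒ r6c2=5.
Step 15. [r4c7∈{2,5,9}] r4c7 is the only open cell in row 4 admitting 9. So r4c7=9.
Step 16. [r8c8∈{1,2,4}] row 8 places 1 nowhere but r8c8. So r8c8=1.
Step 17. [r4c8∈{2,5}] col 8 places 2 nowhere but r4c8 ⇒ r4c8=2.
Step 18. [r6c7∈{3}] r6c7 has the single candidate 3. So r6c7=3.
Step 19. [r3c4∈{7}] only 7 remains possible at r3c4, so r3c4=7.
Step 20. [r2c5∈{3,5}] r2c5 is the only open cell in row 2 admitting 3, so r2c5=3.
Step 21. [r3c5∈{8}] r3c5 has the single candidate 8. So r3c5=8.
Step 22. [r4c5∈{4,5,7}] col 5 places 5 nowhere but r4c5 ⇒ r4c5=5.
Step 23. [r2c7∈{2,5}] r2c7 is the only open cell in row 2 admitting 5. So r2c7=5.
Step 24. [r8c7∈{2,4}] 2 has one home in col 7: r8c7. So r8c7=2.
Step 25. [r7c8∈{4,8}] in box 9, 4 fits only at r7c8. So r7c8=4.
Step 26. [r2c9∈{2,6}] across row 2, 2 lands solely at r2c9 ⇒ r2c9=2.
Step 27. [r7c5∈{7}] r7c5's peers cover all but 7, so r7c5=7.
Step 28. [r8c5∈{4}] r8c5 is down to just 4. So r8c5=4.
Step 29. [r9c5∈{2}] r9c5 has the single candidate 2. So r9c5=2.
Step 30. [r3c8∈{3}] only 3 remains possible at r3c8 ⇒ r3c8=3.
Step 31. [r9c9∈{8}] r9c9 has the single candidate 8. So r9c9=8.
Step 32. [r1c8∈{8}] r1c8 has the single candidate 8 ⇒ r1c8=8.
Step 33. [r2c1∈{6}] nothing but 6 survives at r2c1 ⇒ r2c1=6.
Step 34. [r4c1∈{8}] r4c1's peers cover all but 8 ⇒ r4c1=8.
Step 35. [r7c2∈{9}] r7c2's peers cover all but 9, so r7c2=9.
Step 36. [r7c6∈{8}] r7c6 has the single candidate 8 ⇒ r7c6=8.
Step 37. [r5c6∈{3}] nothing but 3 survives at r5c6, so r5c6=3.
Step 38. [r4c4∈{4}] r4c4 is down to just 4 ⇒ r4c4=4.
Step 39. [r4c6∈{7}] nothing but 7 survives at r4c6 ⇒ r4c6=7.
Step 40. [r8c1∈{3}] r8c1's peers cover all but 3, so r8c1=3.
Step 41. [r1c7∈{4}] only 4 remains possible at r1c7, so r1c7=4.
Step 42. [r6c6∈{2}] only 2 remains possible at r6c6, so r6c6=2.
Step 43. [r5c8∈{5}] r5c8's peers cover all but 5. So r5c8=5.
Step 44. [r1c6∈{5}] only 5 remains possible at r1c6, so r1c6=5.
Step 45. [r3c9∈{6}] nothing but 6 survives at r3c9. So r3c9=6.
Step 46. [r5c2∈{1}] only 1 remains possible at r5c2. So r5c2=1.
Step 47. [r9c3∈{6}] r9c3 has the single candidate 6. So r9c3=6.
Step 48. [r2c4∈{1}] r2c4 is down to just 1, so r2c4=1.

Answer: 1 3 7 2 6 5 4 8 9 / 6 8 9 1 3 4 5 7 2 / 4 2 5 7 8 9 1 3 6 / 8 6 3 4 5 7 9 2 1 / 7 1 2 6 9 3 8 5 4 / 9 5 4 8 1 2 3 6 7 / 2 9 1 5 7 8 6 4 3 / 3 7 8 9 4 6 2 1 5 / 5 4 6 3 2 1 7 9 8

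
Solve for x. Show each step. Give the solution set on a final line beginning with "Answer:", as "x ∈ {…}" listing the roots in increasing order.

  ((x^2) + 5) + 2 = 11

Step 1. [((x^2) + 5) + 2 = 11] subtract 2: x sits inside (… + 2), so sub: (x^2) + 5 = 9.
Step 2. [(x^2) + 5 = 9] subtract 5: x sits inside (… + 5). So sub: x^2 = 4.
Step 3. [x^2 = 4] √ both sides: 4 ≥ 0 gives two branches, so sqrt: x = 2 or -2.

Answer: x ∈ {-2, 2}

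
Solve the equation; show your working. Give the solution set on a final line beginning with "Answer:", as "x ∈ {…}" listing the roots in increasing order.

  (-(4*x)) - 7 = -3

Step 1. [(-(4*x)) - 7 = -3] -7 is outermost — add 7 both sides. So sub: -(4*x) = 4.
Step 2. [-(4*x) = 4] flip signs both sides, so neg: 4*x = -4.
Step 3. [4*x = -4] LHS = 4·(…); ÷4 both sides, so div: x = -1.

Answer: x ∈ {-1}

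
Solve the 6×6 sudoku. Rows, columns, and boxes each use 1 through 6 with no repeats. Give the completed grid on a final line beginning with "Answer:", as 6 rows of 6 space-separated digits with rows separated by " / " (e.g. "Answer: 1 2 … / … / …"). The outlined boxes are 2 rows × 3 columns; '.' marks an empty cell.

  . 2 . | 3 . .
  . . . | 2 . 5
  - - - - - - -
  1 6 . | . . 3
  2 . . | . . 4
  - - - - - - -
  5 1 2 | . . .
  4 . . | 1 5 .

Step 1. [r1c1∈{6}] r1c1's peers cover all but 6, so r1c1=6.
Step 2. [r2c2∈{3,4}] 4 has one home in col 2: r2c2, so r2c2=4.
Step 3. [r4c2∈{3,5}] r4c2 is the only open cell in col 2 admitting 5. So r4c2=5.
Step 4. [r4c5∈{1,6}] 1 has one home in row 4: r4c5 ⇒ r4c5=1.
Step 5. [r5c6∈{6}] r5c6 is down to just 6, so r5c6=6.
Step 6. [r4c3∈{3}] r4c3 is down to just 3. So r4c3=3.
Step 7. [r5c4∈{4}] nothing but 4 survives at r5c4, so r5c4=4.
Step 8. [r1c6∈{1}] nothing but 1 survives at r1c6, so r1c6=1.
Step 9. [r1c5∈{4}] nothing but 4 survives at r1c5, so r1c5=4.
Step 10. [r5c5∈{3}] r5c5's peers cover all but 3, so r5c5=3.
Step 11. [r6c3∈{6}] r6c3's peers cover all but 6, so r6c3=6.
Step 12. [r3c3∈{4}] r3c3 has the single candidate 4. So r3c3=4.
Step 13. [r2c3∈{1}] r2c3's peers cover all but 1 ⇒ r2c3=1.
Step 14. [r2c5∈{6}] r2c5's peers cover all but 6 ⇒ r2c5=6.
Step 15. [r2c1∈{3}] nothing but 3 survives at r2c1. So r2c1=3.
Step 16. [r1c3∈{5}] only 5 remains possible at r1c3. So r1c3=5.
Step 17. [r6c6∈{2}] nothing but 2 survives at r6c6, so r6c6=2.
Step 18. [r4c4∈{6}] only 6 remains possible at r4c4. So r4c4=6.
Step 19. [r3c4∈{5}] r3c4's peers cover all but 5, so r3c4=5.
Step 20. [r3c5∈{2}] r3c5 has the single candidate 2, so r3c5=2.
Step 21. [r6c2∈{3}] nothing but 3 survives at r6c2. So r6c2=3.

Answer: 6 2 5 3 4 1 / 3 4 1 2 6 5 / 1 6 4 5 2 3 / 2 5 3 6 1 4 / 5 1 2 4 3 6 / 4 3 6 1 5 2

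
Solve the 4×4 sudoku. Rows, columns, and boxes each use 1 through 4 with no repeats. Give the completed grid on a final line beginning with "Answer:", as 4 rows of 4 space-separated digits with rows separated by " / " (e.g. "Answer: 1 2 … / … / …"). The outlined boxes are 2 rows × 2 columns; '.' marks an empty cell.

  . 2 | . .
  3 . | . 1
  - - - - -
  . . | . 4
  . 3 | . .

Step 1. [r3c2∈{1}] r3c2 is down to just 1 ⇒ r3c2=1.
Step 2. [r4c4∈{2}] r4c4 has the single candidate 2, so r4c4=2.
Step 3. [r2c2∈{4}] r2c2's peers cover all but 4. So r2c2=4.
Step 4. [r1c3∈{3,4}] 4 has one home in row 1: r1c3 ⇒ r1c3=4.
Step 5. [r1c4∈{3}] r1c4 has the single candidate 3. So r1c4=3.
Step 6. [r3c1∈{2}] only 2 remains possible at r3c1 ⇒ r3c1=2.
Step 7. [r4c1∈{4}] r4c1 is down to just 4. So r4c1=4.
Step 8. [r2c3∈{2}] nothing but 2 survives at r2c3 ⇒ r2c3=2.
Step 9. [r4c3∈{1}] r4c3 is down to just 1, so r4c3=1.
Step 10. [r3c3∈{3}] r3c3's peers cover all but 3. So r3c3=3.
Step 11. [r1c1∈{1}] only 1 remains possible at r1c1 ⇒ r1c1=1.

Answer: 1 2 4 3 / 3 4 2 1 / 2 1 3 4 / 4 3 1 2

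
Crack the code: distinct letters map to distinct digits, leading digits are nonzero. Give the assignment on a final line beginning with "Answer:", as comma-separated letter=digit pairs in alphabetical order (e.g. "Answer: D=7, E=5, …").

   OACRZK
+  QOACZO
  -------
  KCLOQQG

Step 1. [col 1: K + O ≡ G (mod 10)] no forcing yet in column 1 (carry-in 0); G=6 is free and consistent — try it ⇒ G=6.
Step 2. [col 1: K + O ≡ G (mod 10)] several values work for K in column 1 (K + O ≡ G (mod 10), carry-in 0); try K=1. So K=1.
Step 3. [col 1: K + O ≡ G (mod 10)] column 1: given K=1, G=6, carry-in 0, and digits 1,6 already taken and all letters distinct, K+O≡G (mod 10) forces O=5 ⇒ O=5.
Step 4. [col 2: Z + Z ≡ Q (mod 10)] Q=8 is one option consistent with column 2 (Z + Z ≡ Q (mod 10), carry-in 0) — take it ⇒ Q=8.
Step 5. [col 2: Z + Z ≡ Q (mod 10)] no forcing yet in column 2 (carry-in 0); Z=9 is free and consistent — try it ⇒ Z=9.
Step 6. [col 3: R + C ≡ Q (mod 10)] no forcing yet in column 3 (carry-in 1); R=4 is free and consistent — try it ⇒ R=4.
Step 7. [col 3: R + C ≡ Q (mod 10)] column 3 reads R+C+carry(1)=Q with R=4, Q=8; with digits 1,4,5,6,8,9 already taken and all letters distinct, the only value for C is 3 ⇒ C=3.
Step 8. [col 4: C + A ≡ O (mod 10)] from column 4 (C=3, O=5, carry-in 0, digits 1,3,4,5,6,8,9 already taken and all letters distinct): A must equal 2 ⇒ A=2.
Step 9. [col 5: A + O ≡ L (mod 10)] column 5: given A=2, O=5, carry-in 0, and digits 1,2,3,4,5,6,8,9 already taken and all letters distinct, A+O≡L (mod 10) forces L=7, so L=7.

Answer: A=2, C=3, G=6, K=1, L=7, O=5, Q=8, R=4, Z=9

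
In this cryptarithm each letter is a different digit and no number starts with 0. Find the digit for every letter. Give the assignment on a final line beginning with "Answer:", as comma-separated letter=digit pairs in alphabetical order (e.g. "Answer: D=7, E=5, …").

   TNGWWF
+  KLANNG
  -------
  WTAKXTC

Step 1. [W] adding two 6-digit numbers gives at most 6+1 digits, and here it does — W is that final carry and must be 1 ⇒ W=1.
Step 2. [col 1: F + G ≡ C (mod 10)] column 1 (F + G ≡ C (mod 10), carry-in 0) doesn't pin G yet; pick G=7 and continue ⇒ G=7.
Step 3. [col 1: F + G ≡ C (mod 10)] column 1 (F + G ≡ C (mod 10), carry-in 0) doesn't pin F yet; pick F=3 and continue ⇒ F=3.
Step 4. [col 1: F + G ≡ C (mod 10)] in column 1 we have F+G≡C with carry-in 0; given F=3, G=7 and digits 1,3,7 already taken and all letters distinct, that pins C to 0, so C=0.
Step 5. [col 2: W + N ≡ T (mod 10)] column 2 (W + N ≡ T (mod 10), carry-in 1) doesn't pin T yet; pick T=6 and continue. So T=6.
Step 6. [col 2: W + N ≡ T (mod 10)] in column 2 we have W+N≡T with carry-in 1; given W=1, T=6 and digits 0,1,3,6,7 already taken and all letters distinct, that pins N to 4. So N=4.
Step 7. [col 3: W + N ≡ X (mod 10)] in column 3 we have W+N≡X with carry-in 0; given W=1, N=4 and digits 0,1,3,4,6,7 already taken and all letters distinct, that pins X to 5 ⇒ X=5.
Step 8. [col 4: G + A ≡ K (mod 10)] column 4 reads G+A+carry(0)=K with G=7; with digits 0,1,3,4,5,6,7 already taken and all letters distinct, the only value for A is 2. So A=2.
Step 9. [col 4: G + A ≡ K (mod 10)] in column 4 we have G+A≡K with carry-in 0; given G=7, A=2 and digits 0,1,2,3,4,5,6,7 already taken and all letters distinct, that pins K to 9 ⇒ K=9.
Step 10. [col 5: N + L ≡ A (mod 10)] column 5: given N=4, A=2, carry-in 0, and digits 0,1,2,3,4,5,6,7,9 already taken and all letters distinct, N+L≡A (mod 10) forces L=8. So L=8.

Answer: A=2, C=0, F=3, G=7, K=9, L=8, N=4, T=6, W=1, X=5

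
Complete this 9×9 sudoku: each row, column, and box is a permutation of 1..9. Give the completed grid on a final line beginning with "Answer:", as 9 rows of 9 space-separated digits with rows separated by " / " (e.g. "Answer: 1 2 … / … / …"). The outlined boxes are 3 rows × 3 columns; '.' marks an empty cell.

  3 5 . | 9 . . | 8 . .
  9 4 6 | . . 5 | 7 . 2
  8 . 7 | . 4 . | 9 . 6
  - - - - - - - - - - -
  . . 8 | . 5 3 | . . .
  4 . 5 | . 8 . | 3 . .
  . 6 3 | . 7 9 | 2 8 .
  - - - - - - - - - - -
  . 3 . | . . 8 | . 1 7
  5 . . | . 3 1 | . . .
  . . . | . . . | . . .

Step 1. [r9c6∈{2,4,6,7}] r9c6 is the only open cell in col 6 admitting 4, so r9c6=4.
Step 2. [r4c7∈{1,4,6}] 1 has one home in col 7: r4c7, so r4c7=1.
Step 3. [r5c9∈{9}] r5c9's peers cover all but 9, so r5c9=9.
Step 4. [r4c9∈{4}] nothing but 4 survives at r4c9, so r4c9=4.
Step 5. [r3c6∈{2}] nothing but 2 survives at r3c6. So r3c6=2.
Step 6. [r3c2∈{1}] r3c2's peers cover all but 1 ⇒ r3c2=1.
Step 7. [r4c2∈{2,7,9}] row 4 places 9 nowhere but r4c2. So r4c2=9.
Step 8. [r5c4∈{1,2,6}] in row 5, 1 fits only at r5c4 ⇒ r5c4=1.
Step 9. [r4c4∈{2,6}] box 5 places 2 nowhere but r4c4, so r4c4=2.
Step 10. [r4c8∈{6,7}] across row 4, 6 lands solely at r4c8 ⇒ r4c8=6.
Step 11. [r9c3∈{1,2,9}] r9c3 is the only open cell in col 3 admitting 1. So r9c3=1.
Step 12. [r5c2∈{2,7}] across row 5, 2 lands solely at r5c2. So r5c2=2.
Step 13. [r9c9∈{3,5,8}] in col 9, 3 fits only at r9c9, so r9c9=3.
Step 14. [r9c2∈{7,8}] r9c2 is the only open cell in row 9 admitting 8, so r9c2=8.
Step 15. [r2c8∈{3}] only 3 remains possible at r2c8, so r2c8=3.
Step 16. [r1c3∈{2}] r1c3 is down to just 2 ⇒ r1c3=2.
Step 17. [r8c8∈{2,4,9}] across row 8, 2 lands solely at r8c8. So r8c8=2.
Step 18. [r8c2∈{7}] only 7 remains possible at r8c2, so r8c2=7.
Step 19. [r8c4∈{6}] nothing but 6 survives at r8c4. So r8c4=6.
Step 20. [r1c5∈{1,6}] 6 has one home in col 5: r1c5. So r1c5=6.
Step 21. [r8c3∈{4,9}] 9 has one home in row 8: r8c3 ⇒ r8c3=9.
Step 22. [r7c4∈{5}] only 5 remains possible at r7c4 ⇒ r7c4=5.
Step 23. [r9c7∈{5,6}] r9c7 is the only open cell in col 7 admitting 5 ⇒ r9c7=5.
Step 24. [r7c5∈{2,9}] in row 7, 9 fits only at r7c5. So r7c5=9.
Step 25. [r7c1∈{2,6}] row 7 places 2 nowhere but r7c1. So r7c1=2.
Step 26. [r7c3∈{4}] r7c3's peers cover all but 4. So r7c3=4.
Step 27. [r8c7∈{4}] r8c7's peers cover all but 4. So r8c7=4.
Step 28. [r9c4∈{7}] nothing but 7 survives at r9c4, so r9c4=7.
Step 29. [r2c4∈{8}] nothing but 8 survives at r2c4, so r2c4=8.
Step 30. [r6c9∈{5}] only 5 remains possible at r6c9. So r6c9=5.
Step 31. [r2c5∈{1}] r2c5 is down to just 1, so r2c5=1.
Step 32. [r5c6∈{6}] r5c6 has the single candidate 6 ⇒ r5c6=6.
Step 33. [r3c4∈{3}] r3c4's peers cover all but 3. So r3c4=3.
Step 34. [r4c1∈{7}] r4c1's peers cover all but 7, so r4c1=7.
Step 35. [r7c7∈{6}] r7c7 is down to just 6 ⇒ r7c7=6.
Step 36. [r1c8∈{4}] nothing but 4 survives at r1c8, so r1c8=4.
Step 37. [r3c8∈{5}] r3c8's peers cover all but 5 ⇒ r3c8=5.
Step 38. [r5c8∈{7}] r5c8 is down to just 7 ⇒ r5c8=7.
Step 39. [r8c9∈{8}] r8c9 is down to just 8, so r8c9=8.
Step 40. [r9c8∈{9}] r9c8's peers cover all but 9, so r9c8=9.
Step 41. [r6c4∈{4}] r6c4's peers cover all but 4, so r6c4=4.
Step 42. [r1c6∈{7}] nothing but 7 survives at r1c6, so r1c6=7.
Step 43. [r1c9∈{1}] r1c9 is down to just 1. So r1c9=1.
Step 44. [r9c5∈{2}] r9c5 has the single candidate 2. So r9c5=2.
Step 45. [r6c1∈{1}] only 1 remains possible at r6c1, so r6c1=1.
Step 46. [r9c1∈{6}] r9c1 is down to just 6. So r9c1=6.

Answer: 3 5 2 9 6 7 8 4 1 / 9 4 6 8 1 5 7 3 2 / 8 1 7 3 4 2 9 5 6 / 7 9 8 2 5 3 1 6 4 / 4 2 5 1 8 6 3 7 9 / 1 6 3 4 7 9 2 8 5 / 2 3 4 5 9 8 6 1 7 / 5 7 9 6 3 1 4 2 8 / 6 8 1 7 2 4 5 9 3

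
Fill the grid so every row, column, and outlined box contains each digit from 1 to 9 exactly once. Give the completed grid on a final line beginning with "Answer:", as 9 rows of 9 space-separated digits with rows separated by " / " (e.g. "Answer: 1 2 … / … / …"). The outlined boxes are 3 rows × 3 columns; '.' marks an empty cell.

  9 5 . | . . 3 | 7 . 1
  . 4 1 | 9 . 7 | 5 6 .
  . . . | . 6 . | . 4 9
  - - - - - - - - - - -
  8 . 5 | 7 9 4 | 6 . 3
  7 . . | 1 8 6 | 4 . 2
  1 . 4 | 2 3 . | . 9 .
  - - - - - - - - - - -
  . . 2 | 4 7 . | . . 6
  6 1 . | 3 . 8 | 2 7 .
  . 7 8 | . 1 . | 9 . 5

Step 1. [r2c1∈{2,3}] in row 2, 3 fits only at r2c1 ⇒ r2c1=3.
Step 2. [r7c2∈{3,9}] 3 has one home in box 7: r7c2, so r7c2=3.
Step 3. [r6c7∈{8}] r6c7 is down to just 8 ⇒ r6c7=8.
Step 4. [r3c1∈{2}] only 2 remains possible at r3c1, so r3c1=2.
Step 5. [r6c6∈{5}] r6c6 has the single candidate 5. So r6c6=5.
Step 6. [r1c8∈{2,8}] in col 8, 2 fits only at r1c8 ⇒ r1c8=2.
Step 7. [r7c8∈{1,8}] r7c8 is the only open cell in row 7 admitting 8. So r7c8=8.
Step 8. [r8c3∈{9}] only 9 remains possible at r8c3 ⇒ r8c3=9.
Step 9. [r3c2∈{8}] only 8 remains possible at r3c2 ⇒ r3c2=8.
Step 10. [r3c6∈{1}] only 1 remains possible at r3c6. So r3c6=1.
Step 11. [r4c2∈{2}] only 2 remains possible at r4c2, so r4c2=2.
Step 12. [r3c7∈{3}] only 3 remains possible at r3c7, so r3c7=3.
Step 13. [r5c2∈{9}] r5c2's peers cover all but 9 ⇒ r5c2=9.
Step 14. [r7c7∈{1}] r7c7's peers cover all but 1. So r7c7=1.
Step 15. [r9c1∈{4}] r9c1's peers cover all but 4. So r9c1=4.
Step 16. [r4c8∈{1}] r4c8 has the single candidate 1. So r4c8=1.
Step 17. [r1c3∈{6}] nothing but 6 survives at r1c3. So r1c3=6.
Step 18. [r9c4∈{6}] r9c4 has the single candidate 6. So r9c4=6.
Step 19. [r5c8∈{5}] nothing but 5 survives at r5c8. So r5c8=5.
Step 20. [r3c4∈{5}] r3c4 is down to just 5. So r3c4=5.
Step 21. [r9c6∈{2}] r9c6's peers cover all but 2. So r9c6=2.
Step 22. [r8c5∈{5}] r8c5's peers cover all but 5, so r8c5=5.
Step 23. [r7c1∈{5}] nothing but 5 survives at r7c1, so r7c1=5.
Step 24. [r2c9∈{8}] nothing but 8 survives at r2c9 ⇒ r2c9=8.
Step 25. [r7c6∈{9}] r7c6's peers cover all but 9. So r7c6=9.
Step 26. [r3c3∈{7}] r3c3 is down to just 7, so r3c3=7.
Step 27. [r5c3∈{3}] only 3 remains possible at r5c3, so r5c3=3.
Step 28. [r8c9∈{4}] r8c9's peers cover all but 4 ⇒ r8c9=4.
Step 29. [r1c4∈{8}] r1c4 has the single candidate 8, so r1c4=8.
Step 30. [r2c5∈{2}] only 2 remains possible at r2c5. So r2c5=2.
Step 31. [r6c9∈{7}] r6c9 has the single candidate 7 ⇒ r6c9=7.
Step 32. [r1c5∈{4}] r1c5 is down to just 4, so r1c5=4.
Step 33. [r6c2∈{6}] r6c2's peers cover all but 6, so r6c2=6.
Step 34. [r9c8∈{3}] r9c8 is down to just 3. So r9c8=3.

Answer: 9 5 6 8 4 3 7 2 1 / 3 4 1 9 2 7 5 6 8 / 2 8 7 5 6 1 3 4 9 / 8 2 5 7 9 4 6 1 3 / 7 9 3 1 8 6 4 5 2 / 1 6 4 2 3 5 8 9 7 / 5 3 2 4 7 9 1 8 6 / 6 1 9 3 5 8 2 7 4 / 4 7 8 6 1 2 9 3 5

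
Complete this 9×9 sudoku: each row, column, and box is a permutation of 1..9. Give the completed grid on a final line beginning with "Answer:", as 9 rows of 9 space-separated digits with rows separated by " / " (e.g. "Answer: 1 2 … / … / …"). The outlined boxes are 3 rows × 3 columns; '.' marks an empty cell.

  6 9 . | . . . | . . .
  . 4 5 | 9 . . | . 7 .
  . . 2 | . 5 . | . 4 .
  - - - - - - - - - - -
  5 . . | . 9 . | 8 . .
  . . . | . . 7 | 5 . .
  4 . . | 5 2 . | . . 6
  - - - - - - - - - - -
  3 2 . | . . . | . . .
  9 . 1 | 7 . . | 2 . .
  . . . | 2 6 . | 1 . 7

Step 1. [r1c7∈{3}] r1c7's peers cover all but 3 ⇒ r1c7=3.
Step 2. [r9c1∈{8}] r9c1 has the single candidate 8. So r9c1=8.
Step 3. [r7c7∈{4,6,9}] r7c7 is the only open cell in col 7 admitting 4. So r7c7=4.
Step 4. [r3c2∈{1,3,7,8}] in box 1, 3 fits only at r3c2 ⇒ r3c2=3.
Step 5. [r1c3∈{7,8}] box 1 places 8 nowhere but r1c3, so r1c3=8.
Step 6. [r2c1∈{1}] nothing but 1 survives at r2c1. So r2c1=1.
Step 7. [r9c2∈{5}] only 5 remains possible at r9c2. So r9c2=5.
Step 8. [r8c2∈{6}] r8c2's peers cover all but 6 ⇒ r8c2=6.
Step 9. [r7c8∈{5,6,8,9}] 6 has one home in row 7: r7c8 ⇒ r7c8=6.
Step 10. [r8c8∈{3,5,8}] col 8 places 8 nowhere but r8c8. So r8c8=8.
Step 11. [r1c8∈{1,2,5}] r1c8 is the only open cell in col 8 admitting 5 ⇒ r1c8=5.
Step 12. [r6c7∈{7,9}] across col 7, 7 lands solely at r6c7, so r6c7=7.
Step 13. [r5c1∈{2}] nothing but 2 survives at r5c1, so r5c1=2.
Step 14. [r4c8∈{1,2,3}] 2 has one home in col 8: r4c8. So r4c8=2.
Step 15. [r4c2∈{1,7}] col 2 places 7 nowhere but r4c2 ⇒ r4c2=7.
Step 16. [r2c7∈{6}] r2c7 has the single candidate 6 ⇒ r2c7=6.
Step 17. [r1c5∈{1,4,7}] in row 1, 7 fits only at r1c5. So r1c5=7.
Step 18. [r9c6∈{3,4,9}] the only places for 4 in row 8 are inside box 8 ⇒ r9c6≠4.
Step 19. [r5c9∈{1,3,4,9}] the only places for 1 in box 3 are along col 9 ⇒ r5c9≠1.
Step 20. [r3c7∈{9}] r3c7 has the single candidate 9 ⇒ r3c7=9.
Step 21. [r5c5∈{1,3,4,8}] along col 4, every 3-candidate lies inside box 5 ⇒ r5c5≠3.
Step 22. [r4c9∈{1,3,4}] within box 3, every 1-candidate lies in col 9 ⇒ r4c9≠1.
Step 23. [r6c6∈{1,3,8}] the only places for 1 in row 4 are inside box 5. So r6c6≠1.
Step 24. [r5c4∈{1,3,4,6,8}] 1 in row 4 is pinned to box 5, so r5c4≠1.
Step 25. [r4c6∈{1,3,4,6}] 3 in col 4 is pinned to box 5. So r4c6≠3.
Step 26. [r5c5∈{1,4,8}] 1 in row 4 is pinned to box 5, so r5c5≠1.
Step 27. [r7c5∈{1,8}] col 5 places 1 nowhere but r7c5, so r7c5=1.
Step 28. [r7c4∈{8}] r7c4's peers cover all but 8. So r7c4=8.
Step 29. [r6c6∈{3,8}] along col 4, every 3-candidate lies inside box 5 ⇒ r6c6≠3.
Step 30. [r6c6∈{8}] r6c6 has the single candidate 8. So r6c6=8.
Step 31. [r5c5∈{4}] r5c5's peers cover all but 4, so r5c5=4.
Step 32. [r8c5∈{3}] nothing but 3 survives at r8c5. So r8c5=3.
Step 33. [r9c8∈{3,9}] 3 has one home in row 9: r9c8. So r9c8=3.
Step 34. [r7c9∈{5,9}] 9 has one home in box 9: r7c9. So r7c9=9.
Step 35. [r6c3∈{3,9}] across row 6, 3 lands solely at r6c3, so r6c3=3.
Step 36. [r4c3∈{6}] r4c3 is down to just 6 ⇒ r4c3=6.
Step 37. [r4c6∈{1}] only 1 remains possible at r4c6 ⇒ r4c6=1.
Step 38. [r5c4∈{3,6}] across row 5, 6 lands solely at r5c4, so r5c4=6.
Step 39. [r3c4∈{1}] r3c4's peers cover all but 1. So r3c4=1.
Step 40. [r8c6∈{4,5}] in row 8, 4 fits only at r8c6, so r8c6=4.
Step 41. [r6c2∈{1}] r6c2 is down to just 1 ⇒ r6c2=1.
Step 42. [r1c6∈{2}] r1c6 has the single candidate 2, so r1c6=2.
Step 43. [r2c5∈{8}] r2c5 is down to just 8. So r2c5=8.
Step 44. [r4c4∈{3}] r4c4's peers cover all but 3. So r4c4=3.
Step 45. [r5c3∈{9}] nothing but 9 survives at r5c3 ⇒ r5c3=9.
Step 46. [r6c8∈{9}] nothing but 9 survives at r6c8. So r6c8=9.
Step 47. [r2c9∈{2}] r2c9's peers cover all but 2, so r2c9=2.
Step 48. [r7c6∈{5}] r7c6 has the single candidate 5 ⇒ r7c6=5.
Step 49. [r3c9∈{8}] only 8 remains possible at r3c9 ⇒ r3c9=8.
Step 50. [r3c6∈{6}] only 6 remains possible at r3c6 ⇒ r3c6=6.
Step 51. [r9c6∈{9}] nothing but 9 survives at r9c6, so r9c6=9.
Step 52. [r1c4∈{4}] only 4 remains possible at r1c4. So r1c4=4.
Step 53. [r5c8∈{1}] only 1 remains possible at r5c8 ⇒ r5c8=1.
Step 54. [r1c9∈{1}] r1c9 is down to just 1, so r1c9=1.
Step 55. [r5c9∈{3}] r5c9 is down to just 3 ⇒ r5c9=3.
Step 56. [r4c9∈{4}] nothing but 4 survives at r4c9, so r4c9=4.
Step 57. [r9c3∈{4}] r9c3 is down to just 4, so r9c3=4.
Step 58. [r5c2∈{8}] only 8 remains possible at r5c2. So r5c2=8.
Step 59. [r8c9∈{5}] r8c9 has the single candidate 5, so r8c9=5.
Step 60. [r7c3∈{7}] r7c3 is down to just 7 ⇒ r7c3=7.
Step 61. [r2c6∈{3}] only 3 remains possible at r2c6. So r2c6=3.
Step 62. [r3c1∈{7}] r3c1 has the single candidate 7, so r3c1=7.

Answer: 6 9 8 4 7 2 3 5 1 / 1 4 5 9 8 3 6 7 2 / 7 3 2 1 5 6 9 4 8 / 5 7 6 3 9 1 8 2 4 / 2 8 9 6 4 7 5 1 3 / 4 1 3 5 2 8 7 9 6 / 3 2 7 8 1 5 4 6 9 / 9 6 1 7 3 4 2 8 5 / 8 5 4 2 6 9 1 3 7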